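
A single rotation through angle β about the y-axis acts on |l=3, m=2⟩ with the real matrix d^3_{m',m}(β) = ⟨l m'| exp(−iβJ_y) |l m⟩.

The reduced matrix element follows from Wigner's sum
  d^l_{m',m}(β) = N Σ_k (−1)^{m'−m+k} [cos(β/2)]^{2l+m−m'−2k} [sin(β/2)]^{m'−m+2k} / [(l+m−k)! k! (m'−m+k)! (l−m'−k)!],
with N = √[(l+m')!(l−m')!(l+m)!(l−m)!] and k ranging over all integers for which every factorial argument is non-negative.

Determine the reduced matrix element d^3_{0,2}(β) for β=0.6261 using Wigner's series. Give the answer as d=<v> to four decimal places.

d^3_{0,2}(β=0.6261) via Wigner's sum:
Half-angle: c=0.951399, s=0.307962. N=√(6·6·120·1)=65.726707
Admissible k: 2..3 (factorial args all ≥0)
  k=2: (−1)^0·65.7267/(12)·0.9514^4·0.3080^2 = +0.425603
  k=3: (−1)^1·65.7267/(12)·0.9514^2·0.3080^4 = -0.044594
d^3_{0,2}(0.6261) = +0.425603 -0.044594 = +0.381009

d=0.3810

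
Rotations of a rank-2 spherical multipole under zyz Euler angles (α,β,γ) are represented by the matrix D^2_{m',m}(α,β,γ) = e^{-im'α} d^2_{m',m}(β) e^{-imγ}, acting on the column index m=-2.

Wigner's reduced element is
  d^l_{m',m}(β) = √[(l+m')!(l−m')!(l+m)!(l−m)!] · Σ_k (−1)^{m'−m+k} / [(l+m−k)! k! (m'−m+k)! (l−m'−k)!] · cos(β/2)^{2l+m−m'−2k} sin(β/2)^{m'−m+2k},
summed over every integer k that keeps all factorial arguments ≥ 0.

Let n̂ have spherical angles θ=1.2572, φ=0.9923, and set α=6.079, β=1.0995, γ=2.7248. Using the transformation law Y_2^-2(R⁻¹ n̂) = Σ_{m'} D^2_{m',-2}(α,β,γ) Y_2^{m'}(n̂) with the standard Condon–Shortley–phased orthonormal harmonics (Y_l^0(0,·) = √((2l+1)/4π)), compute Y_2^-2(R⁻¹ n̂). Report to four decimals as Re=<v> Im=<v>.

Need the full column D^2_{m',-2} for m'=−2..2 at α=6.079, β=1.0995, γ=2.7248.
cos(β/2)=0.852655, sin(β/2)=0.522474
d^2_{-2,-2}: single k=0 term ⇒ +0.528559;  D = +0.170696-0.500238i
d^2_{-1,-2}: single k=0 term ⇒ -0.647761;  D = -0.329155+0.557900i
d^2_{0,-2}: single k=0 term ⇒ +0.486130;  D = +0.326789-0.359904i
d^2_{1,-2}: single k=0 term ⇒ -0.243219;  D = -0.196614+0.143173i
d^2_{2,-2}: single k=0 term ⇒ +0.074518;  D = +0.067882-0.030740i
Y_2^{m'}(θ=1.2572,φ=0.9923) and Σ D·Y over m':
  (+0.1707-0.5002i)·(-0.1405-0.3200i)  (-0.3292+0.5579i)·(+0.1239-0.1898i)  (+0.3268-0.3599i)·(-0.2254+0.0000i)  (-0.1966+0.1432i)·(-0.1239-0.1898i)  (+0.0679-0.0307i)·(-0.1405+0.3200i)
Y_2^-2(R⁻¹ n̂) = -0.140778+0.274026i

Re=-0.1408 Im=0.2740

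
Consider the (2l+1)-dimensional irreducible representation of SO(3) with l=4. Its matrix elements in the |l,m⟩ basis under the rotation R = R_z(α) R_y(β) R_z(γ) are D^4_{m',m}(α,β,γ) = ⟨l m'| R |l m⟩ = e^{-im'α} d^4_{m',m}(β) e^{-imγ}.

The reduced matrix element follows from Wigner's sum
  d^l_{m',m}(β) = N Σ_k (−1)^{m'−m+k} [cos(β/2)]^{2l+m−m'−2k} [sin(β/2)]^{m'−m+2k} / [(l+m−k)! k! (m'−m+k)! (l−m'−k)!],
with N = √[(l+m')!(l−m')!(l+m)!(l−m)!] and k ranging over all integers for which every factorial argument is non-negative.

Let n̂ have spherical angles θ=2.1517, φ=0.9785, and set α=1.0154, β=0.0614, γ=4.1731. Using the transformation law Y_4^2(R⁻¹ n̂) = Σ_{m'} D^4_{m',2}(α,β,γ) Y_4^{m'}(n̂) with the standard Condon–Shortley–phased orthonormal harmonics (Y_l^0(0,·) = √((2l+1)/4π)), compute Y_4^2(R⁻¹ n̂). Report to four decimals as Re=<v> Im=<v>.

Need the full column D^4_{m',2} for m'=−4..4 at α=1.0154, β=0.0614, γ=4.1731.
cos(β/2)=0.999529, sin(β/2)=0.030695
d^4_{-4,2}: single k=6 term ⇒ +0.000000;  D = -0.000000+0.000000i
d^4_{-3,2}: k∈[5..6] ⇒ +0.000000 -0.000000 = +0.000000;  D = +0.000000+0.000000i
d^4_{-2,2}: k∈[4..6] ⇒ +0.000013 -0.000000 +0.000000 = +0.000013;  D = +0.000013-0.000000i
d^4_{-1,2}: k∈[3..5] ⇒ +0.000408 -0.000001 +0.000000 = +0.000407;  D = +0.000204-0.000353i
d^4_{0,2}: k∈[2..4] ⇒ +0.008913 -0.000022 +0.000000 = +0.008891;  D = -0.004202-0.007835i
d^4_{1,2}: k∈[1..3] ⇒ +0.129800 -0.000612 +0.000000 = +0.129188;  D = -0.128930-0.008156i
d^4_{2,2}: k∈[0..2] ⇒ +0.996237 -0.011274 +0.000013 = +0.984975;  D = -0.571162+0.802465i
d^4_{3,2}: k∈[0..1] ⇒ -0.114473 +0.000324 = -0.114149;  D = -0.044118-0.105278i
d^4_{4,2}: single k=0 term ⇒ +0.004972;  D = +0.004909+0.000785i
Y_4^{m'}(θ=2.1517,φ=0.9785) and Σ D·Y over m':
  (-0.0000+0.0000i)·(-0.1548+0.1508i)  (+0.0000+0.0000i)·(+0.3928+0.0821i)  (+0.0000-0.0000i)·(-0.0976-0.2400i)  (+0.0002-0.0004i)·(+0.1081-0.1606i)  (-0.0042-0.0078i)·(-0.3026+0.0000i)  (-0.1289-0.0082i)·(-0.1081-0.1606i)  (-0.5712+0.8025i)·(-0.0976+0.2400i)  (-0.0441-0.1053i)·(-0.3928+0.0821i)  (+0.0049+0.0008i)·(-0.1548-0.1508i)
Y_4^2(R⁻¹ n̂) = -0.097646-0.154614i

Re=-0.0976 Im=-0.1546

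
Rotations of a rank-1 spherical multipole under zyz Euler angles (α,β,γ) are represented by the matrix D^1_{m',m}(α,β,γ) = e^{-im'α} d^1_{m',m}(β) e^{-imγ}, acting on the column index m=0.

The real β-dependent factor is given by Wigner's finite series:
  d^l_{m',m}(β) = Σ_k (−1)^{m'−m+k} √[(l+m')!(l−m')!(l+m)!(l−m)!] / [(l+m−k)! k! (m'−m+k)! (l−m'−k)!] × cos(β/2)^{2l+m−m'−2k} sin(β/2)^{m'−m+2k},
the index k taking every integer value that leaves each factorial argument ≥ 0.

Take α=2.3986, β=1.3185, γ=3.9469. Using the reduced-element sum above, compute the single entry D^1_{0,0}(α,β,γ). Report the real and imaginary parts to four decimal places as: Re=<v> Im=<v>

D^1_{0,0}(2.3986,1.3185,3.9469) = e^{-i·0·2.3986}·d^1_{0,0}(1.3185)·e^{-i·0·3.9469}. Compute d first:
Half-angle: c=0.790452, s=0.612524. N=√(1·1·1·1)=1.000000
The bounds max(0,m−m')=0 and min(l+m,l−m')=1 give 2 terms
  k=0: (−1)^0·1.0000/(1)·0.7905^2·0.6125^0 = +0.624814
  k=1: (−1)^1·1.0000/(1)·0.7905^0·0.6125^2 = -0.375186
d^1_{0,0}(1.3185) = +0.624814 -0.375186 = +0.249628
Attach z-rotation phases: D = e^{-i(0)(2.3986)}·(+0.249628)·e^{-i(0)(3.9469)} = +0.249628+0.000000i

Re=0.2496 Im=0.0000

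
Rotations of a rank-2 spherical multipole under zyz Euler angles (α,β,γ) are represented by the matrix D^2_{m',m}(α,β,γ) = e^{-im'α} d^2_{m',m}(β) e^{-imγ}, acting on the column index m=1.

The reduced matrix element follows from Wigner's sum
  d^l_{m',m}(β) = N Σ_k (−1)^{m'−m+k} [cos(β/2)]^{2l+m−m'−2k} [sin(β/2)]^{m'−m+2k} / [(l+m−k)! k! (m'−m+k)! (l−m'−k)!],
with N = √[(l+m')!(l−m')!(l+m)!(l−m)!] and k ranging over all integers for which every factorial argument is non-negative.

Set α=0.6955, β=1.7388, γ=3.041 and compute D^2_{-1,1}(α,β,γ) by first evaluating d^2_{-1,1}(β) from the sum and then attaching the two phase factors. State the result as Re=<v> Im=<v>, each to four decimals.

Split into d^2_{-1,1}(β=1.7388) × two z-phases.
Half-angle: c=0.645285, s=0.763942. N=√(1·6·6·1)=6.000000
The bounds max(0,m−m')=2 and min(l+m,l−m')=3 give 2 terms
  k=2: (−1)^0·6.0000/(2)·0.6453^2·0.7639^2 = +0.729029
  k=3: (−1)^1·6.0000/(6)·0.6453^0·0.7639^4 = -0.340597
d^2_{-1,1}(1.7388) = +0.729029 -0.340597 = +0.388432
Attach z-rotation phases: D = e^{-i(-1)(0.6955)}·(+0.388432)·e^{-i(1)(3.041)} = -0.271710-0.277585i

Re=-0.2717 Im=-0.2776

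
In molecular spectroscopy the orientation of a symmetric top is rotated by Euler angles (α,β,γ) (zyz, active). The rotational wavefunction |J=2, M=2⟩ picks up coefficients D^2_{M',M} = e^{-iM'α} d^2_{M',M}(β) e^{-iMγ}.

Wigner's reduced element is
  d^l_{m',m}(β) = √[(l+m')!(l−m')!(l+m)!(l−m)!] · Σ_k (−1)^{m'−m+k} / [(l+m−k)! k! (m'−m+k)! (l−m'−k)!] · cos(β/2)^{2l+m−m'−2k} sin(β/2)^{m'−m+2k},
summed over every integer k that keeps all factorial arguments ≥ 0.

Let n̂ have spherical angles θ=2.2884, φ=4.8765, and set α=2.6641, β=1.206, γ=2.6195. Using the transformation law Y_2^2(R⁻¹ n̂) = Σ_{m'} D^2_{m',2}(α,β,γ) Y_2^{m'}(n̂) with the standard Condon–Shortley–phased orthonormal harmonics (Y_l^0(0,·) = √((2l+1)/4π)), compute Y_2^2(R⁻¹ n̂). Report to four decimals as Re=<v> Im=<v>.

Re=-0.2136 Im=0.0533

Need the full column D^2_{m',2} for m'=−2..2 at α=2.6641, β=1.206, γ=2.6195.
cos(β/2)=0.823638, sin(β/2)=0.567116
d^2_{-2,2}: single k=4 term ⇒ +0.103440;  D = +0.103028+0.009215i
d^2_{-1,2}: single k=3 term ⇒ +0.300457;  D = -0.253490-0.161299i
d^2_{0,2}: single k=2 term ⇒ +0.534432;  D = +0.268609+0.462024i
d^2_{1,2}: single k=1 term ⇒ +0.633740;  D = -0.031116-0.632975i
d^2_{2,2}: single k=0 term ⇒ +0.460199;  D = -0.191163+0.418616i
Y_2^{m'}(θ=2.2884,φ=4.8765) and Σ D·Y over m':
  (+0.1030+0.0092i)·(-0.2075+0.0707i)  (-0.2535-0.1613i)·(-0.0625-0.3776i)  (+0.2686+0.4620i)·(+0.0937+0.0000i)  (-0.0311-0.6330i)·(+0.0625-0.3776i)  (-0.1912+0.4186i)·(-0.2075-0.0707i)
Y_2^2(R⁻¹ n̂) = -0.213595+0.053283i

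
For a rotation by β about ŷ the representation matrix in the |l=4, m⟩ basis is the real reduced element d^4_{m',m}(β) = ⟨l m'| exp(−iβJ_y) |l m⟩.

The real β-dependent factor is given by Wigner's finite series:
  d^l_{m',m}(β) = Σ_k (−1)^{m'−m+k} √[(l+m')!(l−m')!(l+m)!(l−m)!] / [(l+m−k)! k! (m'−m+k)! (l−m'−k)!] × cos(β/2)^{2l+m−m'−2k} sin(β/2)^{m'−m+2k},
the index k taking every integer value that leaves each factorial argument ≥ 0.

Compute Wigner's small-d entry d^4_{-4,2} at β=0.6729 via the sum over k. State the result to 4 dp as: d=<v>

d^4_{-4,2}(β=0.6729) via Wigner's sum:
Half-angle: c=0.943933, s=0.330138. N=√(1·40320·720·2)=7619.763776
Admissible k: 6..6 (factorial args all ≥0)
  k=6: (−1)^0·7619.7638/(1440)·0.9439^2·0.3301^6 = +0.006104
d^4_{-4,2}(0.6729) = +0.006104

d=0.0061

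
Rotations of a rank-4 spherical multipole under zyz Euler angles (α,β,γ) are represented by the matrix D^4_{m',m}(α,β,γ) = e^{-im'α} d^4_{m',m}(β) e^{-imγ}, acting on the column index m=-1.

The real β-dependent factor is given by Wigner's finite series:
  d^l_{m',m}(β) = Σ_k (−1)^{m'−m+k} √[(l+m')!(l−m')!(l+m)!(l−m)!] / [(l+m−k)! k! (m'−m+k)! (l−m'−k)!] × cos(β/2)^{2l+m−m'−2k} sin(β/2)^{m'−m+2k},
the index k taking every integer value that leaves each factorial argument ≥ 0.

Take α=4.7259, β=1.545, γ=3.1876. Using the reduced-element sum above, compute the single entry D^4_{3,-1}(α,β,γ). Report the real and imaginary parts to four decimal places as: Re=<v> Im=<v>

Split into d^4_{3,-1}(β=1.545) × two z-phases.
c=cos(1.545/2)=0.716168, s=sin(1.545/2)=0.697928; N=√[5040·1·6·120]=1904.940944
The bounds max(0,m−m')=0 and min(l+m,l−m')=1 give 2 terms
  k=0: (−1)^4·1904.9409/(144)·0.7162^4·0.6979^4 = +0.825698
  k=1: (−1)^5·1904.9409/(240)·0.7162^2·0.6979^6 = -0.470504
d^4_{3,-1}(1.545) = +0.825698 -0.470504 = +0.355193
D = (-0.040522-0.999179i)·(+0.355193)·(-0.998942-0.045991i) = -0.001944+0.355188i

Re=-0.0019 Im=0.3552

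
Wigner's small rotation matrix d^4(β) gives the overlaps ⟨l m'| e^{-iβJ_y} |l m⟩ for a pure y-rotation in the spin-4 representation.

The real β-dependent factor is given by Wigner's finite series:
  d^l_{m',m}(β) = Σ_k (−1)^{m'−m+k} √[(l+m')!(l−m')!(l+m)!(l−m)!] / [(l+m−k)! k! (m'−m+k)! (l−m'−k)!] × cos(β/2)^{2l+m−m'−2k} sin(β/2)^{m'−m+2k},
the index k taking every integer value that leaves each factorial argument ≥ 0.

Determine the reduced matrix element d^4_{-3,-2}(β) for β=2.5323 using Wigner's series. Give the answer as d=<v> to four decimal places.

d^4_{-3,-2}(β=2.5323) via Wigner's sum:
Half-angle: c=0.299956, s=0.953953. N=√(1·5040·2·720)=2693.993318
Admissible k: 1..2 (factorial args all ≥0)
  k=1: (−1)^0·2693.9933/(720)·0.3000^7·0.9540^1 = +0.000780
  k=2: (−1)^1·2693.9933/(240)·0.3000^5·0.9540^3 = -0.023662
d^4_{-3,-2}(2.5323) = +0.000780 -0.023662 = -0.022882

d=-0.0229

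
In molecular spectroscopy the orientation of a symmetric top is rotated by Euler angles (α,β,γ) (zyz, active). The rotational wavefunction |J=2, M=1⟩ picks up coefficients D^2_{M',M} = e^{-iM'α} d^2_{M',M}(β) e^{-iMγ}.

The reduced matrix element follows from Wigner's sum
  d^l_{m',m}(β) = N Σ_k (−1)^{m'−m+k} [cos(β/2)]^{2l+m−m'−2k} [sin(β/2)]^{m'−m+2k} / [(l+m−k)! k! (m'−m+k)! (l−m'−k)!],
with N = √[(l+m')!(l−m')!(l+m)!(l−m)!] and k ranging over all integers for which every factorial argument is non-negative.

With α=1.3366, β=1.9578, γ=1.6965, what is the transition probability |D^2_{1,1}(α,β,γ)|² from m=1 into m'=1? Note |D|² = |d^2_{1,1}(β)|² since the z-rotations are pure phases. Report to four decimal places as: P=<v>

P=0.2984

First d^2_{1,1}(β=1.9578), then the phase factors e^{-i(1)α} and e^{-i(1)γ}:
With c≡cos(β/2)=0.557936 and s≡sin(β/2)=0.829884, N=[6·1·6·1]^{1/2}=6.000000
The bounds max(0,m−m')=0 and min(l+m,l−m')=1 give 2 terms
  k=0: (−1)^0·6.0000/(6)·0.5579^4·0.8299^0 = +0.096903
  k=1: (−1)^1·6.0000/(2)·0.5579^2·0.8299^2 = -0.643168
d^2_{1,1}(1.9578) = +0.096903 -0.643168 = -0.546265
|D^2_{1,1}|² = |d^2_{1,1}(β)|² = (-0.546265)² = 0.298406 (the z-rotation phases have unit modulus)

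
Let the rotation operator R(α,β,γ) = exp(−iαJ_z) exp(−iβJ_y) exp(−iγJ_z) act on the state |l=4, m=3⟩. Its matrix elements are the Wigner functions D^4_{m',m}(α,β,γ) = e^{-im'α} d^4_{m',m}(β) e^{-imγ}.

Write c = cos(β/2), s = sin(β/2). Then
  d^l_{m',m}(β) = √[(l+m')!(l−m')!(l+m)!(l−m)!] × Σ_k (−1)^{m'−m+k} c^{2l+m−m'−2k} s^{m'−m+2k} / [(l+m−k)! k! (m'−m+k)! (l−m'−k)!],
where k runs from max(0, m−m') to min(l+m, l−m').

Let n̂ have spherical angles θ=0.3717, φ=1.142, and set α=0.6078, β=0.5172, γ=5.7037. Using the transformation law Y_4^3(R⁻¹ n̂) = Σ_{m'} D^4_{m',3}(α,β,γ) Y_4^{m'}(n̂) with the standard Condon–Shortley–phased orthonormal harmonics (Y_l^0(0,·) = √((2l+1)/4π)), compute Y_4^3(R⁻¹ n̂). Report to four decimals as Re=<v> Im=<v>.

Re=0.0186 Im=-0.0123

Need the full column D^4_{m',3} for m'=−4..4 at α=0.6078, β=0.5172, γ=5.7037.
cos(β/2)=0.966749, sin(β/2)=0.255727
d^4_{-4,3}: single k=7 term ⇒ +0.000196;  D = -0.000101-0.000167i
d^4_{-3,3}: k∈[6..7] ⇒ +0.001830 -0.000018 = +0.001811;  D = -0.001654-0.000739i
d^4_{-2,3}: k∈[5..6] ⇒ +0.011092 -0.000259 = +0.010833;  D = -0.010643+0.002020i
d^4_{-1,3}: k∈[4..5] ⇒ +0.049418 -0.002075 = +0.047343;  D = -0.033142+0.033808i
d^4_{0,3}: k∈[3..4] ⇒ +0.167095 -0.011692 = +0.155403;  D = -0.025933+0.153224i
d^4_{1,3}: k∈[2..3] ⇒ +0.423747 -0.049418 = +0.374330;  D = +0.159489+0.338653i
d^4_{2,3}: k∈[1..2] ⇒ +0.755157 -0.158520 = +0.596636;  D = +0.516924+0.297934i
d^4_{3,3}: k∈[0..1] ⇒ +0.762974 -0.373710 = +0.389264;  D = +0.387860-0.033026i
d^4_{4,3}: single k=0 term ⇒ -0.570845;  D = -0.439263+0.364571i
Y_4^{m'}(θ=0.3717,φ=1.142) and Σ D·Y over m':
  (-0.0001-0.0002i)·(-0.0011+0.0076i)  (-0.0017-0.0007i)·(-0.0536+0.0157i)  (-0.0106+0.0020i)·(-0.1466-0.1694i)  (-0.0331+0.0338i)·(+0.2048-0.4479i)  (-0.0259+0.1532i)·(+0.3525+0.0000i)  (+0.1595+0.3387i)·(-0.2048-0.4479i)  (+0.5169+0.2979i)·(-0.1466+0.1694i)  (+0.3879-0.0330i)·(+0.0536+0.0157i)  (-0.4393+0.3646i)·(-0.0011-0.0076i)
Y_4^3(R⁻¹ n̂) = +0.018598-0.012326i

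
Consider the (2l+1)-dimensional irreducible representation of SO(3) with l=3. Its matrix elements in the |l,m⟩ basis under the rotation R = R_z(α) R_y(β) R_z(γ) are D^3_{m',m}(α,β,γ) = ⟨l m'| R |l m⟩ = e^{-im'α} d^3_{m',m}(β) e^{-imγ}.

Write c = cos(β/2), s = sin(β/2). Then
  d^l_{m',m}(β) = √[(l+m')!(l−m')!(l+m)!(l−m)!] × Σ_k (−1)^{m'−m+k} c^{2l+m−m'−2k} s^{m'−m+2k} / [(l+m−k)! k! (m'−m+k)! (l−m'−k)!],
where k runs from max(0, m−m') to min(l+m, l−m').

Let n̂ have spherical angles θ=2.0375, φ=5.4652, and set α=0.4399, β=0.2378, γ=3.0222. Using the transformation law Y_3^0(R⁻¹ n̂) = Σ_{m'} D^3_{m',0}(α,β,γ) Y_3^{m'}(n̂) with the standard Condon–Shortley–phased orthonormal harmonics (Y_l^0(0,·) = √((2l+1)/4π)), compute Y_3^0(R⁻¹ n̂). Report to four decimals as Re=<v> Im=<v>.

Re=0.3206 Im=0.0000

Need the full column D^3_{m',0} for m'=−3..3 at α=0.4399, β=0.2378, γ=3.0222.
cos(β/2)=0.992940, sin(β/2)=0.118620
d^3_{-3,0}: single k=3 term ⇒ +0.007307;  D = +0.001816+0.007078i
d^3_{-2,0}: k∈[2..3] ⇒ +0.074915 -0.001069 = +0.073846;  D = +0.047062+0.056906i
d^3_{-1,0}: k∈[1..3] ⇒ +0.396610 -0.016981 +0.000081 = +0.379710;  D = +0.343559+0.161699i
d^3_{0,0}: k∈[0..3] ⇒ +0.958379 -0.123098 +0.001757 -0.000003 = +0.837035;  D = +0.837035+0.000000i
d^3_{1,0}: k∈[0..2] ⇒ -0.396610 +0.016981 -0.000081 = -0.379710;  D = -0.343559+0.161699i
d^3_{2,0}: k∈[0..1] ⇒ +0.074915 -0.001069 = +0.073846;  D = +0.047062-0.056906i
d^3_{3,0}: single k=0 term ⇒ -0.007307;  D = -0.001816+0.007078i
Y_3^{m'}(θ=2.0375,φ=5.4652) and Σ D·Y over m':
  (+0.0018+0.0071i)·(-0.2296+0.1886i)  (+0.0471+0.0569i)·(+0.0239-0.3660i)  (+0.3436+0.1617i)·(+0.0024+0.0026i)  (+0.8370+0.0000i)·(+0.3338+0.0000i)  (-0.3436+0.1617i)·(-0.0024+0.0026i)  (+0.0471-0.0569i)·(+0.0239+0.3660i)  (-0.0018+0.0071i)·(+0.2296+0.1886i)
Y_3^0(R⁻¹ n̂) = +0.320591+0.000000i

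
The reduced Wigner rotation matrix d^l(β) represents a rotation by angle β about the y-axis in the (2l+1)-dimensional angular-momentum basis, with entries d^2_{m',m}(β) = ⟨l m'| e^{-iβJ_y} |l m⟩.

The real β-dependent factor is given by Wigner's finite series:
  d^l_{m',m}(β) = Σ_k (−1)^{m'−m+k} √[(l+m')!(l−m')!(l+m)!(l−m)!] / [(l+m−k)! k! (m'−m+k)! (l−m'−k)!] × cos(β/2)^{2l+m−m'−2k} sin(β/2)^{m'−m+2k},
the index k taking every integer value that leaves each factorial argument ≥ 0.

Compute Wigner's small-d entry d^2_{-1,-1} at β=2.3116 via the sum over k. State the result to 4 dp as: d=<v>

d^2_{-1,-1}(β=2.3116) via Wigner's sum:
With c≡cos(β/2)=0.403187 and s≡sin(β/2)=0.915118, N=[1·6·1·6]^{1/2}=6.000000
Admissible k: 0..1 (factorial args all ≥0)
  k=0: (−1)^0·6.0000/(6)·0.4032^4·0.9151^0 = +0.026426
  k=1: (−1)^1·6.0000/(2)·0.4032^2·0.9151^2 = -0.408402
d^2_{-1,-1}(2.3116) = +0.026426 -0.408402 = -0.381976

d=-0.3820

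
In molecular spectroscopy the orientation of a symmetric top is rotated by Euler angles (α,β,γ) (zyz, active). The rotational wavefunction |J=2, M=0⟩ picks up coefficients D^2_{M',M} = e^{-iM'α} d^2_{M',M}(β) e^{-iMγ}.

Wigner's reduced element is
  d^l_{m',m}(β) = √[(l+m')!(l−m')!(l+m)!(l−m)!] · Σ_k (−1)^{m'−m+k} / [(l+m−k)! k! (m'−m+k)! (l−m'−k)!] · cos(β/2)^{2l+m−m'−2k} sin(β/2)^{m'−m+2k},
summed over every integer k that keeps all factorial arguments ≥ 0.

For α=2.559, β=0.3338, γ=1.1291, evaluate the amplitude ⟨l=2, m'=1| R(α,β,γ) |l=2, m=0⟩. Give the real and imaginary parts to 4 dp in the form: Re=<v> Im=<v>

First d^2_{1,0}(β=0.3338), then the phase factors e^{-i(1)α} and e^{-i(0)γ}:
Half-angle: c=0.986104, s=0.166126. N=√(6·1·2·2)=4.898979
Admissible k: 0..1 (factorial args all ≥0)
  k=0: (−1)^1·4.8990/(2)·0.9861^3·0.1661^1 = -0.390196
  k=1: (−1)^2·4.8990/(2)·0.9861^1·0.1661^3 = +0.011074
d^2_{1,0}(0.3338) = -0.390196 +0.011074 = -0.379122
Attach z-rotation phases: D = e^{-i(1)(2.559)}·(-0.379122)·e^{-i(0)(1.1291)} = +0.316581+0.208589i

Re=0.3166 Im=0.2086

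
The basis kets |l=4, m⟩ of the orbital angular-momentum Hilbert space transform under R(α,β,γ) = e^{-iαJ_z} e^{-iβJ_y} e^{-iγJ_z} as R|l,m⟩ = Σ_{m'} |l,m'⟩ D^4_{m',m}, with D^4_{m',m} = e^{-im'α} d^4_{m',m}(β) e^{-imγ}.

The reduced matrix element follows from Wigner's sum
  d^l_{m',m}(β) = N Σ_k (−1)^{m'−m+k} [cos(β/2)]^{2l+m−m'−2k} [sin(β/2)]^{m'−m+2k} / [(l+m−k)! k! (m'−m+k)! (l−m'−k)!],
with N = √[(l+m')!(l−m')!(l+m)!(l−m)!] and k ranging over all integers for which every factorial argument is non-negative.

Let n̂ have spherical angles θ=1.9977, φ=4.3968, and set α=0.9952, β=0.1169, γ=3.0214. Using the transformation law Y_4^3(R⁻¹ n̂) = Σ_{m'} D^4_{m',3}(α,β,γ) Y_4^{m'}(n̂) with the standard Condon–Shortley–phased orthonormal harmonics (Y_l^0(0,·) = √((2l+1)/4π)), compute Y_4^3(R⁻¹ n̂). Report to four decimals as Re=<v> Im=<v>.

Re=0.1511 Im=0.3769

Need the full column D^4_{m',3} for m'=−4..4 at α=0.9952, β=0.1169, γ=3.0214.
cos(β/2)=0.998292, sin(β/2)=0.058417
d^4_{-4,3}: single k=7 term ⇒ +0.000000;  D = +0.000000+0.000000i
d^4_{-3,3}: k∈[6..7] ⇒ +0.000000 -0.000000 = +0.000000;  D = +0.000000+0.000000i
d^4_{-2,3}: k∈[5..6] ⇒ +0.000008 -0.000000 = +0.000008;  D = +0.000005-0.000005i
d^4_{-1,3}: k∈[4..5] ⇒ +0.000153 -0.000000 = +0.000153;  D = -0.000033-0.000149i
d^4_{0,3}: k∈[3..4] ⇒ +0.002339 -0.000008 = +0.002331;  D = -0.002181-0.000822i
d^4_{1,3}: k∈[2..3] ⇒ +0.026810 -0.000153 = +0.026657;  D = -0.021466+0.015804i
d^4_{2,3}: k∈[1..2] ⇒ +0.215976 -0.002219 = +0.213757;  D = +0.012610+0.213385i
d^4_{3,3}: k∈[0..1] ⇒ +0.986420 -0.023644 = +0.962776;  D = +0.837151+0.475516i
d^4_{4,3}: single k=0 term ⇒ -0.163262;  D = -0.144916+0.075193i
Y_4^{m'}(θ=1.9977,φ=4.3968) and Σ D·Y over m':
  (+0.0000+0.0000i)·(+0.0922+0.2895i)  (+0.0000+0.0000i)·(-0.3172+0.2284i)  (+0.0000-0.0000i)·(-0.0448-0.0327i)  (-0.0000-0.0001i)·(-0.0996+0.3051i)  (-0.0022-0.0008i)·(-0.1179+0.0000i)  (-0.0215+0.0158i)·(+0.0996+0.3051i)  (+0.0126+0.2134i)·(-0.0448+0.0327i)  (+0.8372+0.4755i)·(+0.3172+0.2284i)  (-0.1449+0.0752i)·(+0.0922-0.2895i)
Y_4^3(R⁻¹ n̂) = +0.151143+0.376901i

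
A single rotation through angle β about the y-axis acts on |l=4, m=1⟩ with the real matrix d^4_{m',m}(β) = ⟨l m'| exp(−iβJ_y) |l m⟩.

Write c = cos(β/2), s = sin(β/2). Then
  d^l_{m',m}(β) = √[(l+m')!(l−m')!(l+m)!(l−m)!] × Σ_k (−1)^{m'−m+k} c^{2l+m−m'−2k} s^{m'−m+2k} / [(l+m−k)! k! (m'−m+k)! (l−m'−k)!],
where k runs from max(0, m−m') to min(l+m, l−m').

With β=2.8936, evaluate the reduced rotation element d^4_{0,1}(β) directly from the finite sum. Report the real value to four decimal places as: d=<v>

d^4_{0,1}(β=2.8936) via Wigner's sum:
With c≡cos(β/2)=0.123679 and s≡sin(β/2)=0.992322, N=[24·24·120·6]^{1/2}=643.987578
k∈{1,2,3,4} keeps every argument non-negative
  k=1: (−1)^0·643.9876/(144)·0.1237^7·0.9923^1 = +0.000002
  k=2: (−1)^1·643.9876/(24)·0.1237^5·0.9923^3 = -0.000759
  k=3: (−1)^2·643.9876/(24)·0.1237^3·0.9923^5 = +0.048845
  k=4: (−1)^3·643.9876/(144)·0.1237^1·0.9923^7 = -0.524058
d^4_{0,1}(2.8936) = +0.000002 -0.000759 +0.048845 -0.524058 = -0.475971

d=-0.4760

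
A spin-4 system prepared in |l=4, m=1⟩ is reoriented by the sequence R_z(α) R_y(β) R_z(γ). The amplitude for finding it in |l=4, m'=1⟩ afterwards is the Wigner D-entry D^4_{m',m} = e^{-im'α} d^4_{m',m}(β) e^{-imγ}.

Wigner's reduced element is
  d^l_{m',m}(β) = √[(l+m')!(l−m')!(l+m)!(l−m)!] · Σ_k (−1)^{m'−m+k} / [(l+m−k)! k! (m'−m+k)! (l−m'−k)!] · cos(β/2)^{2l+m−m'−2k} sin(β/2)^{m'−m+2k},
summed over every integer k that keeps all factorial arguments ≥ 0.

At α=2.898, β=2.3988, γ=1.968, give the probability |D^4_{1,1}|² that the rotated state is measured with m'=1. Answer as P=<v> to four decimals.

Split into d^4_{1,1}(β=2.3988) × two z-phases.
c=cos(2.3988/2)=0.362917, s=sin(2.3988/2)=0.931822; N=√[120·6·120·6]=720.000000
The bounds max(0,m−m')=0 and min(l+m,l−m')=3 give 4 terms
  k=0: (−1)^0·720.0000/(720)·0.3629^8·0.9318^0 = +0.000301
  k=1: (−1)^1·720.0000/(48)·0.3629^6·0.9318^2 = -0.029758
  k=2: (−1)^2·720.0000/(24)·0.3629^4·0.9318^4 = +0.392357
  k=3: (−1)^3·720.0000/(72)·0.3629^2·0.9318^6 = -0.862205
d^4_{1,1}(2.3988) = +0.000301 -0.029758 +0.392357 -0.862205 = -0.499306
|D^4_{1,1}|² = |d^4_{1,1}(β)|² = (-0.499306)² = 0.249306 (the z-rotation phases have unit modulus)

P=0.2493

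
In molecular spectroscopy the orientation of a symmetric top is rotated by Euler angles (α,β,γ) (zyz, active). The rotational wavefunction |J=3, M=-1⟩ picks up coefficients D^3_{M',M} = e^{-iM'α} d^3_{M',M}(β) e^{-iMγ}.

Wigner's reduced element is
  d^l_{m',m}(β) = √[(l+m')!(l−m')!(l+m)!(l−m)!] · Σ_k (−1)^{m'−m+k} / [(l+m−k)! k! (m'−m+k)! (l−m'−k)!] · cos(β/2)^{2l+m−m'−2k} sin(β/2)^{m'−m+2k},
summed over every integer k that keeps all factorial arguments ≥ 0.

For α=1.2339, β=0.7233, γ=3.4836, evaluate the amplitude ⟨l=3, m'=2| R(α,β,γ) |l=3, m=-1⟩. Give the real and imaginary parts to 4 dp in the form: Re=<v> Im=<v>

Re=-0.1121 Im=-0.1809

Split into d^3_{2,-1}(β=0.7233) × two z-phases.
Half-angle: c=0.935314, s=0.353818. N=√(120·1·2·24)=75.894664
k: max(0,(-1)−(2))=0 … min(3+(-1),3−(2))=1
  k=0: (−1)^3·75.8947/(12)·0.9353^3·0.3538^3 = -0.229215
  k=1: (−1)^4·75.8947/(24)·0.9353^1·0.3538^5 = +0.016400
d^3_{2,-1}(0.7233) = -0.229215 +0.016400 = -0.212814
Phases: e^{-i·(2)·1.2339}=-0.781461-0.623954i, e^{-i·(-1)·3.4836}=-0.942083-0.335379i ⇒ D=-0.112140-0.180871i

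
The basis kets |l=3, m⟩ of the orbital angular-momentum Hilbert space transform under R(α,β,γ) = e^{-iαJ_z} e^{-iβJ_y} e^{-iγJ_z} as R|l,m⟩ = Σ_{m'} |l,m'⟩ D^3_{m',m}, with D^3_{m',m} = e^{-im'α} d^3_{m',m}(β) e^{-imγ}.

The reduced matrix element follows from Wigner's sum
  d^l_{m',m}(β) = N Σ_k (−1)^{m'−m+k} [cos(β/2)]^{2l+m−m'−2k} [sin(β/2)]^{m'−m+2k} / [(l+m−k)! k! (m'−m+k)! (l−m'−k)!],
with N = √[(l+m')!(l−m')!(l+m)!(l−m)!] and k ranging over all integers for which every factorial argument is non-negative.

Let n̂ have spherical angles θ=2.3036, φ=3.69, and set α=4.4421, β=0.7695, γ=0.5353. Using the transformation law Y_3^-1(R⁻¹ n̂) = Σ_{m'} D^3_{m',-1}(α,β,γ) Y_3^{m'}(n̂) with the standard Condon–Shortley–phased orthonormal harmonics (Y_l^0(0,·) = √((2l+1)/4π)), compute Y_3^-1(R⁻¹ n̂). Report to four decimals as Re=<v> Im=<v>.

Need the full column D^3_{m',-1} for m'=−3..3 at α=4.4421, β=0.7695, γ=0.5353.
cos(β/2)=0.926892, sin(β/2)=0.375327
d^3_{-3,-1}: single k=2 term ⇒ +0.402702;  D = +0.109572+0.387508i
d^3_{-2,-1}: k∈[1..2] ⇒ +0.812001 -0.266286 = +0.545715;  D = -0.545707+0.002880i
d^3_{-1,-1}: k∈[0..2] ⇒ +0.634126 -0.831817 +0.102294 = -0.095396;  D = -0.024986+0.092066i
d^3_{0,-1}: k∈[0..2] ⇒ -0.889503 +0.437553 -0.023915 = -0.475865;  D = -0.409299-0.242738i
d^3_{1,-1}: k∈[0..2] ⇒ +0.623863 -0.136392 +0.002796 = +0.490266;  D = -0.353599+0.339601i
d^3_{2,-1}: k∈[0..1] ⇒ -0.266286 +0.021831 = -0.244455;  D = +0.116106+0.215122i
d^3_{3,-1}: single k=0 term ⇒ +0.066031;  D = +0.064372-0.014708i
Y_3^{m'}(θ=2.3036,φ=3.69) and Σ D·Y over m':
  (+0.1096+0.3875i)·(+0.0127+0.1709i)  (-0.5457+0.0029i)·(-0.1724+0.3361i)  (-0.0250+0.0921i)·(-0.2537+0.1550i)  (-0.4093-0.2427i)·(+0.1903+0.0000i)  (-0.3536+0.3396i)·(+0.2537+0.1550i)  (+0.1161+0.2151i)·(-0.1724-0.3361i)  (+0.0644-0.0147i)·(-0.0127+0.1709i)
Y_3^-1(R⁻¹ n̂) = -0.145898-0.267244i

Re=-0.1459 Im=-0.2672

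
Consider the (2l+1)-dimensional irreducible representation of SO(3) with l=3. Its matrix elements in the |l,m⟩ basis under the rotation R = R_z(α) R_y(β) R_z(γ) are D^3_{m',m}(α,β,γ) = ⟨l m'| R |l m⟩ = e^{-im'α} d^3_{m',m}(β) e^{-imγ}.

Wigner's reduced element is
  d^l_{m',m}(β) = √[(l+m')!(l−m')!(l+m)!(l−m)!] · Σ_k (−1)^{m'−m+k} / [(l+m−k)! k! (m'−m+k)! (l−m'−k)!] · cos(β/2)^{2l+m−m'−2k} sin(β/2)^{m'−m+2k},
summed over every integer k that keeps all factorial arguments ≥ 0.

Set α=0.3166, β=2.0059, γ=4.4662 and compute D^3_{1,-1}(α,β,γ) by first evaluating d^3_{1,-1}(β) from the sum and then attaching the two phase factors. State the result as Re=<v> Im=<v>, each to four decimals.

Re=0.2418 Im=0.3832

D^3_{1,-1}(0.3166,2.0059,4.4662) = e^{-i·1·0.3166}·d^3_{1,-1}(2.0059)·e^{-i·-1·4.4662}. Compute d first:
Half-angle: c=0.537818, s=0.843061. N=√(24·2·2·24)=48.000000
k∈{0,1,2} keeps every argument non-negative
  k=0: (−1)^2·48.0000/(8)·0.5378^4·0.8431^2 = +0.356787
  k=1: (−1)^3·48.0000/(6)·0.5378^2·0.8431^4 = -1.168951
  k=2: (−1)^4·48.0000/(48)·0.5378^0·0.8431^6 = +0.359050
d^3_{1,-1}(2.0059) = +0.356787 -1.168951 +0.359050 = -0.453114
D = (+0.950299-0.311337i)·(-0.453114)·(-0.243710-0.969848i) = +0.241758+0.383231i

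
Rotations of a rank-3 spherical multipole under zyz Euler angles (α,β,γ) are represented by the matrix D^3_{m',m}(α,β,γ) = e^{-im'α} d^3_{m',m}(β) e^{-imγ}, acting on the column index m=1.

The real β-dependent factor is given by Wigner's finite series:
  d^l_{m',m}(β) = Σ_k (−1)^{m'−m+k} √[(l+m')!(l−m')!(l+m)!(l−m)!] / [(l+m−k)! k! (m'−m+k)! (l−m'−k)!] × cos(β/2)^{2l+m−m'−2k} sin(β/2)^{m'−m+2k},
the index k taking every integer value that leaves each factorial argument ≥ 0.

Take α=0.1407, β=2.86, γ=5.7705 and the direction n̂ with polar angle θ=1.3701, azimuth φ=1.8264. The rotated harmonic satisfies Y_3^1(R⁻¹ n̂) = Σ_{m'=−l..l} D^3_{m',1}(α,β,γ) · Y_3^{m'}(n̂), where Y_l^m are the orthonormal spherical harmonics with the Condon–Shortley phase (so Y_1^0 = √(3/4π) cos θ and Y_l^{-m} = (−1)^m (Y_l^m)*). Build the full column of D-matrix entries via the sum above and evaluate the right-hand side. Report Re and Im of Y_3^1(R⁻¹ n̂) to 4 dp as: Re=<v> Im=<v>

Re=-0.1049 Im=0.2124

Need the full column D^3_{m',1} for m'=−3..3 at α=0.1407, β=2.86, γ=5.7705.
cos(β/2)=0.140332, sin(β/2)=0.990105
d^3_{-3,1}: single k=4 term ⇒ +0.073296;  D = +0.043537+0.058965i
d^3_{-2,1}: k∈[3..4] ⇒ +0.016964 -0.422241 = -0.405277;  D = -0.284074-0.289053i
d^3_{-1,1}: k∈[2..4] ⇒ +0.002281 -0.151400 +0.942077 = +0.792958;  D = +0.629633+0.482022i
d^3_{0,1}: k∈[1..3] ⇒ +0.000187 -0.027875 +0.462542 = +0.434853;  D = +0.378945+0.213304i
d^3_{1,1}: k∈[0..2] ⇒ +0.000008 -0.003041 +0.113550 = +0.110516;  D = +0.102958+0.040169i
d^3_{2,1}: k∈[0..1] ⇒ -0.000170 +0.016964 = +0.016794;  D = +0.016347+0.003850i
d^3_{3,1}: single k=0 term ⇒ +0.001472;  D = +0.001466+0.000133i
Y_3^{m'}(θ=1.3701,φ=1.8264) and Σ D·Y over m':
  (+0.0435+0.0590i)·(+0.2724+0.2827i)  (-0.2841-0.2891i)·(-0.1706+0.0957i)  (+0.6296+0.4820i)·(+0.0642+0.2455i)  (+0.3789+0.2133i)·(-0.2084+0.0000i)  (+0.1030+0.0402i)·(-0.0642+0.2455i)  (+0.0163+0.0038i)·(-0.1706-0.0957i)  (+0.0015+0.0001i)·(-0.2724+0.2827i)
Y_3^1(R⁻¹ n̂) = -0.104921+0.212421i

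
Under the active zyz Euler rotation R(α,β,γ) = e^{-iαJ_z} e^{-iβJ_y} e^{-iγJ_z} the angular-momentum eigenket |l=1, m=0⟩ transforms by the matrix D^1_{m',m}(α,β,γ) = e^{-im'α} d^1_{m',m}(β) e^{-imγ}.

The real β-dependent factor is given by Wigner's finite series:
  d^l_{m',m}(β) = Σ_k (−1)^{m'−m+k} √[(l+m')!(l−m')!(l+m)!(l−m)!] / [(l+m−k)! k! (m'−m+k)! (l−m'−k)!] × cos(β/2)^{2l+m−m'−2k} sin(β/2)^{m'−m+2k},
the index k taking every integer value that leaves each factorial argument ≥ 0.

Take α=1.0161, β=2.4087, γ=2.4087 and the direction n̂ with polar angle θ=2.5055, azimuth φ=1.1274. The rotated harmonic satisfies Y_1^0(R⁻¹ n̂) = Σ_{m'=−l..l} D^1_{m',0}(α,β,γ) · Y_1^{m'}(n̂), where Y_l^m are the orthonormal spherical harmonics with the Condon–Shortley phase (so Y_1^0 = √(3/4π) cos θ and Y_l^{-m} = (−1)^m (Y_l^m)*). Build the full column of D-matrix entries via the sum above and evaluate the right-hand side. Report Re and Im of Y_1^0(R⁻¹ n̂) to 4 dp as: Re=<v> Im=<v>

Re=0.4851 Im=0.0000

Need the full column D^1_{m',0} for m'=−1..1 at α=1.0161, β=2.4087, γ=2.4087.
cos(β/2)=0.358300, sin(β/2)=0.933607
d^1_{-1,0}: single k=1 term ⇒ +0.473070;  D = +0.249159+0.402138i
d^1_{0,0}: k∈[0..1] ⇒ +0.128379 -0.871621 = -0.743242;  D = -0.743242+0.000000i
d^1_{1,0}: single k=0 term ⇒ -0.473070;  D = -0.249159+0.402138i
Y_1^{m'}(θ=2.5055,φ=1.1274) and Σ D·Y over m':
  (+0.2492+0.4021i)·(+0.0881-0.1854i)  (-0.7432+0.0000i)·(-0.3930+0.0000i)  (-0.2492+0.4021i)·(-0.0881-0.1854i)
Y_1^0(R⁻¹ n̂) = +0.485114+0.000000i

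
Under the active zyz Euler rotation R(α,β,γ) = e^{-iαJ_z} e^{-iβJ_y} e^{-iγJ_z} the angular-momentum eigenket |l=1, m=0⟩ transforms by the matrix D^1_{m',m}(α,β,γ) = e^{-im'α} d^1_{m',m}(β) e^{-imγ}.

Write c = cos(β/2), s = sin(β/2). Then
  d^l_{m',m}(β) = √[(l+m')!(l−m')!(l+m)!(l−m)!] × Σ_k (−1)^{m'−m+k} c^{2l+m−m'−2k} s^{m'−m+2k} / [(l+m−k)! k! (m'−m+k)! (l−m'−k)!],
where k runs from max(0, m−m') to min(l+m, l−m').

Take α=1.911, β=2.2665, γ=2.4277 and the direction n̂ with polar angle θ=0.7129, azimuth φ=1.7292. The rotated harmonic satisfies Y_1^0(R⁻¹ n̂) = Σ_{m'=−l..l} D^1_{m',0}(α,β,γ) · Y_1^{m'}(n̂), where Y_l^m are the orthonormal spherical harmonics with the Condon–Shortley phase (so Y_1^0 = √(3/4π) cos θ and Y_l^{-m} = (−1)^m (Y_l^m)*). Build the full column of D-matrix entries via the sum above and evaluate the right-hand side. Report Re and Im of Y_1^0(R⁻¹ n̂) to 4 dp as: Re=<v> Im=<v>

Re=0.0044 Im=0.0000

Need the full column D^1_{m',0} for m'=−1..1 at α=1.911, β=2.2665, γ=2.4277.
cos(β/2)=0.423718, sin(β/2)=0.905794
d^1_{-1,0}: single k=1 term ⇒ +0.542777;  D = -0.181113+0.511669i
d^1_{0,0}: k∈[0..1] ⇒ +0.179537 -0.820463 = -0.640926;  D = -0.640926+0.000000i
d^1_{1,0}: single k=0 term ⇒ -0.542777;  D = +0.181113+0.511669i
Y_1^{m'}(θ=0.7129,φ=1.7292) and Σ D·Y over m':
  (-0.1811+0.5117i)·(-0.0356-0.2231i)  (-0.6409+0.0000i)·(+0.3696+0.0000i)  (+0.1811+0.5117i)·(+0.0356-0.2231i)
Y_1^0(R⁻¹ n̂) = +0.004359+0.000000i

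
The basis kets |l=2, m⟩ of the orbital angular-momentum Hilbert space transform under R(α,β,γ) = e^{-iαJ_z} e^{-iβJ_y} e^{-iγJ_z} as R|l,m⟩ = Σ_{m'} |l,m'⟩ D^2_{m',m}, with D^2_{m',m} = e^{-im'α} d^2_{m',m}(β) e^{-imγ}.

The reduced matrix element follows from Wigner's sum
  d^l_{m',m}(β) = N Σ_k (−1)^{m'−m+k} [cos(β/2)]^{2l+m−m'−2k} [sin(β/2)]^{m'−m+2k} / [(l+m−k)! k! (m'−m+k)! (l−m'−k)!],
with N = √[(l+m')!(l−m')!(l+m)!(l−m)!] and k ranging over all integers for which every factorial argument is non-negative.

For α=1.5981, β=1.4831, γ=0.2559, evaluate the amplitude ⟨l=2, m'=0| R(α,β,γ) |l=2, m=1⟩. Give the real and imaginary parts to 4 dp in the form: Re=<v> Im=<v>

Re=0.1034 Im=-0.0270

Split into d^2_{0,1}(β=1.4831) × two z-phases.
With c≡cos(β/2)=0.737423 and s≡sin(β/2)=0.675432, N=[2·2·6·1]^{1/2}=4.898979
k: max(0,(1)−(0))=1 … min(2+(1),2−(0))=2
  k=1: (−1)^0·4.8990/(2)·0.7374^3·0.6754^1 = +0.663447
  k=2: (−1)^1·4.8990/(2)·0.7374^1·0.6754^3 = -0.556591
d^2_{0,1}(1.4831) = +0.663447 -0.556591 = +0.106856
D = (+1.000000+0.000000i)·(+0.106856)·(+0.967436-0.253116i) = +0.103376-0.027047i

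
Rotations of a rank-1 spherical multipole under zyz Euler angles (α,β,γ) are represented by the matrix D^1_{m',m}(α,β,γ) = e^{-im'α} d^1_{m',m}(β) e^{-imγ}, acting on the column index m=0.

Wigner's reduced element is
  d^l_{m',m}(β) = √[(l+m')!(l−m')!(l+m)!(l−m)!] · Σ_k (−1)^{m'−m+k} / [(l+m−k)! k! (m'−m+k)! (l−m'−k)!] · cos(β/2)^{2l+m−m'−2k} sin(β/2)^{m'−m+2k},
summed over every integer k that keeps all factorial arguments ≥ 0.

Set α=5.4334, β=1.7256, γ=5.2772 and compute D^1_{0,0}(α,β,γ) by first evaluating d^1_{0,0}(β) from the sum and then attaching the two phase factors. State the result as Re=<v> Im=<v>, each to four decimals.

Re=-0.1542 Im=0.0000

Split into d^1_{0,0}(β=1.7256) × two z-phases.
With c≡cos(β/2)=0.650313 and s≡sin(β/2)=0.759666, N=[1·1·1·1]^{1/2}=1.000000
The bounds max(0,m−m')=0 and min(l+m,l−m')=1 give 2 terms
  k=0: (−1)^0·1.0000/(1)·0.6503^2·0.7597^0 = +0.422907
  k=1: (−1)^1·1.0000/(1)·0.6503^0·0.7597^2 = -0.577093
d^1_{0,0}(1.7256) = +0.422907 -0.577093 = -0.154186
Phases: e^{-i·(0)·5.4334}=+1.000000+0.000000i, e^{-i·(0)·5.2772}=+1.000000+0.000000i ⇒ D=-0.154186+0.000000i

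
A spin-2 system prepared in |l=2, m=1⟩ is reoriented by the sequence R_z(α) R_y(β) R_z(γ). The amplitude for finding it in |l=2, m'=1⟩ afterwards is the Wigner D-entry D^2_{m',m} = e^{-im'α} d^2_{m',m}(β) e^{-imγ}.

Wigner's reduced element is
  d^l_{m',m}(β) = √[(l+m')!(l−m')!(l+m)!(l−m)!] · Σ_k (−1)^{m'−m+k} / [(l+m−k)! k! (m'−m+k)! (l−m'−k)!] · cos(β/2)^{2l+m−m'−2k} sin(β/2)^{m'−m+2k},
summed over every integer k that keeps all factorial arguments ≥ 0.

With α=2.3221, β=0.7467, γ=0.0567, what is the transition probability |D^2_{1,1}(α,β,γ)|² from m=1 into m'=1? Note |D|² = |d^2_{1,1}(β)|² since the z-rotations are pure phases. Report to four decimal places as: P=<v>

First d^2_{1,1}(β=0.7467), then the phase factors e^{-i(1)α} and e^{-i(1)γ}:
With c≡cos(β/2)=0.931111 and s≡sin(β/2)=0.364737, N=[6·1·6·1]^{1/2}=6.000000
k: max(0,(1)−(1))=0 … min(2+(1),2−(1))=1
  k=0: (−1)^0·6.0000/(6)·0.9311^4·0.3647^0 = +0.751632
  k=1: (−1)^1·6.0000/(2)·0.9311^2·0.3647^2 = -0.346005
d^2_{1,1}(0.7467) = +0.751632 -0.346005 = +0.405627
|D^2_{1,1}|² = |d^2_{1,1}(β)|² = (+0.405627)² = 0.164533 (the z-rotation phases have unit modulus)

P=0.1645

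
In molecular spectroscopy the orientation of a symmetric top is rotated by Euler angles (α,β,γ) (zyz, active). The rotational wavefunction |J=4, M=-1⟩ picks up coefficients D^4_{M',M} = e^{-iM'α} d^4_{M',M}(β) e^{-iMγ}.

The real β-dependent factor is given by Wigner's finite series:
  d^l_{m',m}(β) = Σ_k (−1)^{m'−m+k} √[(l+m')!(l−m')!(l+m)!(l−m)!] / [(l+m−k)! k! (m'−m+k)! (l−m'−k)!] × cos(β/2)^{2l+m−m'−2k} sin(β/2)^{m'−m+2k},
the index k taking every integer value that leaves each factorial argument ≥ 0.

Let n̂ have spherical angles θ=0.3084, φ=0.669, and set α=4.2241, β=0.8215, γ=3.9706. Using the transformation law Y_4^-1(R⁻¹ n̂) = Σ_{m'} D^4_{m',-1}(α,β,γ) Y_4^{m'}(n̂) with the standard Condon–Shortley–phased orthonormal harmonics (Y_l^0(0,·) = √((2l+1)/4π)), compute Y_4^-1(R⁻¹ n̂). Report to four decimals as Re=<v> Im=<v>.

Re=-0.1729 Im=-0.2500

Need the full column D^4_{m',-1} for m'=−4..4 at α=4.2241, β=0.8215, γ=3.9706.
cos(β/2)=0.916822, sin(β/2)=0.399297
d^4_{-4,-1}: single k=3 term ⇒ +0.308608;  D = -0.133301+0.278333i
d^4_{-3,-1}: k∈[2..3] ⇒ +0.751574 -0.237598 = +0.513976;  D = -0.305234-0.413525i
d^4_{-2,-1}: k∈[1..3] ⇒ +0.922415 -0.874820 +0.110624 = +0.158219;  D = +0.156499-0.023264i
d^4_{-1,-1}: k∈[0..3] ⇒ +0.499205 -1.420341 +0.538822 -0.034068 = -0.416382;  D = +0.139140-0.392446i
d^4_{0,-1}: k∈[0..3] ⇒ -0.972311 +1.106570 -0.209895 +0.006635 = -0.069000;  D = +0.046617+0.050871i
d^4_{1,-1}: k∈[0..3] ⇒ +0.946894 -0.538822 +0.051102 -0.000646 = +0.458528;  D = +0.443874-0.114996i
d^4_{2,-1}: k∈[0..2] ⇒ -0.583213 +0.165936 -0.006295 = -0.423572;  D = +0.098539-0.411951i
d^4_{3,-1}: k∈[0..1] ⇒ +0.237598 -0.027041 = +0.210557;  D = -0.157870-0.139325i
d^4_{4,-1}: single k=0 term ⇒ -0.058537;  D = -0.054796+0.020590i
Y_4^{m'}(θ=0.3084,φ=0.669) and Σ D·Y over m':
  (-0.1333+0.2783i)·(-0.0034-0.0017i)  (-0.3052-0.4135i)·(-0.0141-0.0302i)  (+0.1565-0.0233i)·(+0.0381-0.1606i)  (+0.1391-0.3924i)·(+0.3601-0.2847i)  (+0.0466+0.0509i)·(+0.4879+0.0000i)  (+0.4439-0.1150i)·(-0.3601-0.2847i)  (+0.0985-0.4120i)·(+0.0381+0.1606i)  (-0.1579-0.1393i)·(+0.0141-0.0302i)  (-0.0548+0.0206i)·(-0.0034+0.0017i)
Y_4^-1(R⁻¹ n̂) = -0.172901-0.249966i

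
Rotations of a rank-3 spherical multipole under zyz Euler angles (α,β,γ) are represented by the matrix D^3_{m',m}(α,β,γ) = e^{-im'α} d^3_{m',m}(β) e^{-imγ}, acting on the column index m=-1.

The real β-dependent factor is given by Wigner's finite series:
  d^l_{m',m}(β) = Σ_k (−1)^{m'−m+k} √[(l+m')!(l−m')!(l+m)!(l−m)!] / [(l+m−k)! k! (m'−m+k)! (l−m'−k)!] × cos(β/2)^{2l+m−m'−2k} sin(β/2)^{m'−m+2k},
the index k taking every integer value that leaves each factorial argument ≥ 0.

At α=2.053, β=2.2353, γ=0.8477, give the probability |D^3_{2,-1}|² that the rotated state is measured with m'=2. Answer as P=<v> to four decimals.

D^3_{2,-1}(2.053,2.2353,0.8477) = e^{-i·2·2.053}·d^3_{2,-1}(2.2353)·e^{-i·-1·0.8477}. Compute d first:
With c≡cos(β/2)=0.437796 and s≡sin(β/2)=0.899074, N=[120·1·2·24]^{1/2}=75.894664
k: max(0,(-1)−(2))=0 … min(3+(-1),3−(2))=1
  k=0: (−1)^3·75.8947/(12)·0.4378^3·0.8991^3 = -0.385685
  k=1: (−1)^4·75.8947/(24)·0.4378^1·0.8991^5 = +0.813298
d^3_{2,-1}(2.2353) = -0.385685 +0.813298 = +0.427613
|D^3_{2,-1}|² = |d^3_{2,-1}(β)|² = (+0.427613)² = 0.182853 (the z-rotation phases have unit modulus)

P=0.1829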